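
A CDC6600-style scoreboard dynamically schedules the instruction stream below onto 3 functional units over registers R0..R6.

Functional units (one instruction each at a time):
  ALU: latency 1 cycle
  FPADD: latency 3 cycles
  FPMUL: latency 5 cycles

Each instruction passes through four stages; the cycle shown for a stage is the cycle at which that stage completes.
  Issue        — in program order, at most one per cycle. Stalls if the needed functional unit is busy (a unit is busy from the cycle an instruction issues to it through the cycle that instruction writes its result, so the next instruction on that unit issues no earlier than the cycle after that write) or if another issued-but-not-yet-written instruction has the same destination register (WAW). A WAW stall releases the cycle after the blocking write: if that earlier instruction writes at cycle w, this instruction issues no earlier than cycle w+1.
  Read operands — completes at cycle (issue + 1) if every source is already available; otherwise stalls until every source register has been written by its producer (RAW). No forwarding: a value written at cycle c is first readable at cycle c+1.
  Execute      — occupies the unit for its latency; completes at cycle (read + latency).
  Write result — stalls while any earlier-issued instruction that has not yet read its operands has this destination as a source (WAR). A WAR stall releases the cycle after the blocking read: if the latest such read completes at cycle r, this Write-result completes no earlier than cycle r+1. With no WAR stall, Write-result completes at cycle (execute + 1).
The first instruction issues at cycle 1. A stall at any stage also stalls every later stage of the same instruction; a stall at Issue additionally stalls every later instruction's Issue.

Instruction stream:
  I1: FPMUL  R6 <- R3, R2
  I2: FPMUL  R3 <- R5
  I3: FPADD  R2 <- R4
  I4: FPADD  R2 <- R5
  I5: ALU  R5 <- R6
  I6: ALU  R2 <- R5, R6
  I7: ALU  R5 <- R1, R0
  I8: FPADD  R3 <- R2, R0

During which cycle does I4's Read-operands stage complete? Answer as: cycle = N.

[1] I1 dispatched to FPMUL
[2] I1 operands ready
[7] I1 complete
[8] R6←I1
[9] I2 dispatched to FPMUL
[10] I2 operands ready | I3 dispatched to FPADD
[11] I3 operands ready
[14] I3 complete
[15] I2 complete | R2←I3
[16] R3←I2 | I4 dispatched to FPADD
[17] I4 operands ready | I5 dispatched to ALU
[18] I5 operands ready
[19] I5 complete
[20] I4 complete | R5←I5
[21] R2←I4
[22] I6 dispatched to ALU
[23] I6 operands ready
[24] I6 complete
[25] R2←I6
[26] I7 dispatched to ALU
[27] I7 operands ready | I8 dispatched to FPADD
[28] I7 complete | I8 operands ready
[29] R5←I7
[31] I8 complete
[32] R3←I8

cycle = 17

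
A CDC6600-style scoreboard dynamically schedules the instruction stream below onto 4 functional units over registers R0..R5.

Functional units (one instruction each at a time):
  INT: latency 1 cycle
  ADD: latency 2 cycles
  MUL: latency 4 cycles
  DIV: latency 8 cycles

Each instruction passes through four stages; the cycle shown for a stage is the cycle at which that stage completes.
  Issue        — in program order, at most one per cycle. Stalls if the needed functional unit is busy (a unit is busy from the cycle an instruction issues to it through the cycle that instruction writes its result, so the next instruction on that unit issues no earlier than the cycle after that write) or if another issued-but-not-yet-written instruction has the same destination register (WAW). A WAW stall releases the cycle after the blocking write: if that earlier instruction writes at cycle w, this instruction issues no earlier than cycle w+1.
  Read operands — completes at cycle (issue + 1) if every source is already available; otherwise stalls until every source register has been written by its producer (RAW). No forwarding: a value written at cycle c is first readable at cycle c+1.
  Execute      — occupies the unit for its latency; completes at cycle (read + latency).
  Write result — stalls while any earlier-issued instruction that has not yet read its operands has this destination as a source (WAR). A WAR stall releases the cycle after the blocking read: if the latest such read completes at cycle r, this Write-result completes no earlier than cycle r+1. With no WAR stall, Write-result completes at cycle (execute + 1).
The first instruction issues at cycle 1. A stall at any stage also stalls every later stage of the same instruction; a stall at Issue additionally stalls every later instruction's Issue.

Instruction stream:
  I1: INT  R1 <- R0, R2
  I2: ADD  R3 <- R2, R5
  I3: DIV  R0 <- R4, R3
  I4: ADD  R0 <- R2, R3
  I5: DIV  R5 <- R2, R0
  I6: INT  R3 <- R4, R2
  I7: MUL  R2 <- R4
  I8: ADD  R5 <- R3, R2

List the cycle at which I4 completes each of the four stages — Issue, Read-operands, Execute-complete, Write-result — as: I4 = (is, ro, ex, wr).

I4 = (17, 18, 20, 21)

I1 -> (1, 2, 3, 4)
I2 -> (2, 3, 5, 6)
I3 -> (3, 7, 15, 16)  // RAW R3: wait I2 write@6
I4 -> (17, 18, 20, 21)  // WAW R0: wait I3 write@16
I5 -> (18, 22, 30, 31)  // RAW R0: wait I4 write@21
I6 -> (19, 20, 21, 22)
I7 -> (20, 21, 25, 26)
I8 -> (32, 33, 35, 36)  // WAW R5: wait I5 write@31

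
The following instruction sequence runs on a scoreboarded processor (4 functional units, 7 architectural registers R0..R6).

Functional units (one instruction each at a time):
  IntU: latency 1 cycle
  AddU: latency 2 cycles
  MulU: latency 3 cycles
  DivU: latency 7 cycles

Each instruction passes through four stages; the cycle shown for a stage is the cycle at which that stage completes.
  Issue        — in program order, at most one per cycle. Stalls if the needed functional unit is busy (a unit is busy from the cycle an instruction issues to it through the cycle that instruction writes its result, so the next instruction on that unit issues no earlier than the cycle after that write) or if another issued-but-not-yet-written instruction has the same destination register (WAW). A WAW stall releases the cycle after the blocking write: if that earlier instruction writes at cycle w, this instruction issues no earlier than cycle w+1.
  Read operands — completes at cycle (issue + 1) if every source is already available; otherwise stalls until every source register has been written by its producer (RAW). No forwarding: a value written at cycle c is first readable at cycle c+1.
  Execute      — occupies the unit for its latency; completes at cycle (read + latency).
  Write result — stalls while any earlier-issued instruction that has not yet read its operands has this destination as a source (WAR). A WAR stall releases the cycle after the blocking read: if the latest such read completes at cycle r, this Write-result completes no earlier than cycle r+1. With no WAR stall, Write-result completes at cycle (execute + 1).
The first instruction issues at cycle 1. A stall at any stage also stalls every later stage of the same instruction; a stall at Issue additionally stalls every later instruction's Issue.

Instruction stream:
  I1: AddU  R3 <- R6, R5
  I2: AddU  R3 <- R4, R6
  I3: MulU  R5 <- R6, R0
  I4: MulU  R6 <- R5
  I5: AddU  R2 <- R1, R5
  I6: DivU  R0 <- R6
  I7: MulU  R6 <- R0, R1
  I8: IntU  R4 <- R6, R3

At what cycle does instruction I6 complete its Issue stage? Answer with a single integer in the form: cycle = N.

[1] issue I1 (AddU)
[2] I1 read-ops
[4] I1 finished on AddU
[5] I1→R3
[6] issue I2 (AddU)
[7] I2 read-ops; issue I3 (MulU)
[8] I3 read-ops
[9] I2 finished on AddU
[10] I2→R3
[11] I3 finished on MulU
[12] I3→R5
[13] issue I4 (MulU)
[14] I4 read-ops; issue I5 (AddU)
[15] I5 read-ops; issue I6 (DivU)
[17] I4 finished on MulU; I5 finished on AddU
[18] I4→R6; I5→R2
[19] I6 read-ops; issue I7 (MulU)
[20] issue I8 (IntU)
[26] I6 finished on DivU
[27] I6→R0
[28] I7 read-ops
[31] I7 finished on MulU
[32] I7→R6
[33] I8 read-ops
[34] I8 finished on IntU
[35] I8→R4

cycle = 15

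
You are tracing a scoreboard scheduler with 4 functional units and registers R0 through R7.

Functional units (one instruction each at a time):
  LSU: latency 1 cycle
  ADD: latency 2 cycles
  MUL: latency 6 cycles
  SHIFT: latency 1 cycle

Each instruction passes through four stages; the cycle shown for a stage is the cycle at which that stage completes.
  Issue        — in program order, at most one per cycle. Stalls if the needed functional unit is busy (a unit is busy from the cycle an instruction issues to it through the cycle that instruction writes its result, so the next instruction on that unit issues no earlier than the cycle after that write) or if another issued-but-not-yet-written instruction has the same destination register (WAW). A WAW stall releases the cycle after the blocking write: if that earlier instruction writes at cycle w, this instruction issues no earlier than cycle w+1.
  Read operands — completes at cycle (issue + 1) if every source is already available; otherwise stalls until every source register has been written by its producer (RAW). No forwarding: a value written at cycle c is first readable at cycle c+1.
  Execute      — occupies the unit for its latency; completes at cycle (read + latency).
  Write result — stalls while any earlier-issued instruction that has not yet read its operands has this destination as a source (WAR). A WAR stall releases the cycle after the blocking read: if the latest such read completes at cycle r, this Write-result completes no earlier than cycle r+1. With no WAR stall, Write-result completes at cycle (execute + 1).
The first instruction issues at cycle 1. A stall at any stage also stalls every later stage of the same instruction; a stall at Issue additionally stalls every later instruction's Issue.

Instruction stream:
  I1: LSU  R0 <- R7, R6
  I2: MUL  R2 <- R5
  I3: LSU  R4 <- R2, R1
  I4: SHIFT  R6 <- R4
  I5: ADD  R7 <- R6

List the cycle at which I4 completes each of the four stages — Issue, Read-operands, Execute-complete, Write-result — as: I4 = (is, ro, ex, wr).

I4 = (6, 14, 15, 16)

t=1  I1→LSU
t=2  I1 RO | I2→MUL
t=3  I1 EX | I2 RO
t=4  I1 WR R0
t=5  I3→LSU
t=6  I4→SHIFT
t=7  I5→ADD
t=9  I2 EX
t=10  I2 WR R2
t=11  I3 RO
t=12  I3 EX
t=13  I3 WR R4
t=14  I4 RO
t=15  I4 EX
t=16  I4 WR R6
t=17  I5 RO
t=19  I5 EX
t=20  I5 WR R7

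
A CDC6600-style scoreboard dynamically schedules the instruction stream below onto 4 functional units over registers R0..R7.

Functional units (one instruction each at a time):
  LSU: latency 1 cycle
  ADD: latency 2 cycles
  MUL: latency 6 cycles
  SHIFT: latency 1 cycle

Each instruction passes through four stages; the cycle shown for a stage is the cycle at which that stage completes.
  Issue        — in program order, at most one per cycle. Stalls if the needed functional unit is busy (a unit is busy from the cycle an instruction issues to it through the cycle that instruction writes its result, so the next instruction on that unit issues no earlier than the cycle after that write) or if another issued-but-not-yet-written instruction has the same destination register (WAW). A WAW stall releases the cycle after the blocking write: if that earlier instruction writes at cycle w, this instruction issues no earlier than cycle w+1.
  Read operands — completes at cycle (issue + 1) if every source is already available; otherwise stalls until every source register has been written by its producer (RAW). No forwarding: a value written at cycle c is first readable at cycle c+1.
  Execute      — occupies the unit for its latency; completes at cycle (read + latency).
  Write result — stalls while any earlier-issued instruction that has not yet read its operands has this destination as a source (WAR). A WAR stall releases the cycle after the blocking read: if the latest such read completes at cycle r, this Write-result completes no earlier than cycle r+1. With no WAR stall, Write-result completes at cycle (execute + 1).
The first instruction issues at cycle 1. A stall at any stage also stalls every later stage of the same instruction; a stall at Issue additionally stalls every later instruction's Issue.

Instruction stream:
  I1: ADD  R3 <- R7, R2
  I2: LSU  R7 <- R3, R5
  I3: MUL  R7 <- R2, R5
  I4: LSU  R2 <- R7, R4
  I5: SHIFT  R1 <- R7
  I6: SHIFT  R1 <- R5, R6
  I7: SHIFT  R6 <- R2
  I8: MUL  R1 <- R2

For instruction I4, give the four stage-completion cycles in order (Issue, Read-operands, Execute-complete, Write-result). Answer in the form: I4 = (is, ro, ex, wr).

I4 = (10, 18, 19, 20)

1) issue 1, read 2, done 4, write 5
2) issue 2, read 6, done 7, write 8  <RAW R3: wait I1 write@5>
3) issue 9, read 10, done 16, write 17  <WAW R7: wait I2 write@8>
4) issue 10, read 18, done 19, write 20  <RAW R7: wait I3 write@17>
5) issue 11, read 18, done 19, write 20  <RAW R7: wait I3 write@17>
6) issue 21, read 22, done 23, write 24  <struct: SHIFT busy until I5 writes@20>
7) issue 25, read 26, done 27, write 28  <struct: SHIFT busy until I6 writes@24>
8) issue 26, read 27, done 33, write 34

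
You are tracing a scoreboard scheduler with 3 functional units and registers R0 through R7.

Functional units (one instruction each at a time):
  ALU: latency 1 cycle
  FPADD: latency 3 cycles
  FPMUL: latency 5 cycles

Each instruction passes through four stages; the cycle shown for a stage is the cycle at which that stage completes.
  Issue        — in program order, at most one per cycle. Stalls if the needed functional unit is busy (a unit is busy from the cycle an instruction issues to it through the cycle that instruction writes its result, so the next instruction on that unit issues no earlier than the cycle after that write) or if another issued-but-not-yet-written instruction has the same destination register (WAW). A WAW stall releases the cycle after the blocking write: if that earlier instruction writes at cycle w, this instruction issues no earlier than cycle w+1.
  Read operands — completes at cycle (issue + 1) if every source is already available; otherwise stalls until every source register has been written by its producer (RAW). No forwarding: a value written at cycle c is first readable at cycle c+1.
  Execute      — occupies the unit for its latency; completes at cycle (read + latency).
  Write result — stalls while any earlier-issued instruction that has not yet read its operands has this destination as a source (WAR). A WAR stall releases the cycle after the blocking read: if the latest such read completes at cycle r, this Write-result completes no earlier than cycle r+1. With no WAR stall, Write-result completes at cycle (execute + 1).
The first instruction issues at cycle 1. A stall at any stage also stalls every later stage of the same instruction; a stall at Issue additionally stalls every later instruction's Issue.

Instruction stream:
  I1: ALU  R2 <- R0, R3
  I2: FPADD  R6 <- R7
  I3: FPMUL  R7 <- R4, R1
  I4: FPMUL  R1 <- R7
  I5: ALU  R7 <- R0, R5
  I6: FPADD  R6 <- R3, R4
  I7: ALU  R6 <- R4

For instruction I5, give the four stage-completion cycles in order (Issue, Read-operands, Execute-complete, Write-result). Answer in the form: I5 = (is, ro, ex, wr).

I1: IS=1 RO=2 EX=3 WR=4
I2: IS=2 RO=3 EX=6 WR=7
I3: IS=3 RO=4 EX=9 WR=10
I4: IS=11 RO=12 EX=17 WR=18  [struct: FPMUL busy until I3 writes@10]
I5: IS=12 RO=13 EX=14 WR=15
I6: IS=13 RO=14 EX=17 WR=18
I7: IS=19 RO=20 EX=21 WR=22  [WAW R6: wait I6 write@18]

I5 = (12, 13, 14, 15)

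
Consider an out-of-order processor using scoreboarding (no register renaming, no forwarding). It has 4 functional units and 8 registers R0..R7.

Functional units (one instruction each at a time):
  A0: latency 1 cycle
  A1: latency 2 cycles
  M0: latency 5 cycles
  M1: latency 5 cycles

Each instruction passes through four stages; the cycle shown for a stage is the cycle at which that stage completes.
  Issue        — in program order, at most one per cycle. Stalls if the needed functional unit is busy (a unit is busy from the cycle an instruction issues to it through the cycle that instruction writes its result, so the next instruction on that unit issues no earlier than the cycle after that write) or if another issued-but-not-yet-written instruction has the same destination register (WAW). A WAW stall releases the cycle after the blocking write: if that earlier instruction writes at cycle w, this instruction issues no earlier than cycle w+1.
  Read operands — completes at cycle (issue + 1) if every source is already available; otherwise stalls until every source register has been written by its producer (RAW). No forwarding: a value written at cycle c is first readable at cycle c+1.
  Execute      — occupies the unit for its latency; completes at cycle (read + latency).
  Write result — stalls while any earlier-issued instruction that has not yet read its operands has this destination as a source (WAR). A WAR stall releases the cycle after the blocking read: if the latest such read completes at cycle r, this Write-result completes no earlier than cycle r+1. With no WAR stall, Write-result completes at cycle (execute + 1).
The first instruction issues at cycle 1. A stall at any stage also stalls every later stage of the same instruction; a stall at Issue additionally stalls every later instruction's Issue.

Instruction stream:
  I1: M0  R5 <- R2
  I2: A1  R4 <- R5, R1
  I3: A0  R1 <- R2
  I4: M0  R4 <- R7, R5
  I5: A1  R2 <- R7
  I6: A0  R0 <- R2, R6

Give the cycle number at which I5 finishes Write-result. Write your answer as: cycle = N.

cycle = 18

I1  is:1  ro:2  ex:7  wr:8
I2  is:2  ro:9  ex:11  wr:12  — RAW R5: wait I1 write@8
I3  is:3  ro:4  ex:5  wr:10  — WAR R1: wait I2 read@9
I4  is:13  ro:14  ex:19  wr:20  — WAW R4: wait I2 write@12
I5  is:14  ro:15  ex:17  wr:18
I6  is:15  ro:19  ex:20  wr:21  — RAW R2: wait I5 write@18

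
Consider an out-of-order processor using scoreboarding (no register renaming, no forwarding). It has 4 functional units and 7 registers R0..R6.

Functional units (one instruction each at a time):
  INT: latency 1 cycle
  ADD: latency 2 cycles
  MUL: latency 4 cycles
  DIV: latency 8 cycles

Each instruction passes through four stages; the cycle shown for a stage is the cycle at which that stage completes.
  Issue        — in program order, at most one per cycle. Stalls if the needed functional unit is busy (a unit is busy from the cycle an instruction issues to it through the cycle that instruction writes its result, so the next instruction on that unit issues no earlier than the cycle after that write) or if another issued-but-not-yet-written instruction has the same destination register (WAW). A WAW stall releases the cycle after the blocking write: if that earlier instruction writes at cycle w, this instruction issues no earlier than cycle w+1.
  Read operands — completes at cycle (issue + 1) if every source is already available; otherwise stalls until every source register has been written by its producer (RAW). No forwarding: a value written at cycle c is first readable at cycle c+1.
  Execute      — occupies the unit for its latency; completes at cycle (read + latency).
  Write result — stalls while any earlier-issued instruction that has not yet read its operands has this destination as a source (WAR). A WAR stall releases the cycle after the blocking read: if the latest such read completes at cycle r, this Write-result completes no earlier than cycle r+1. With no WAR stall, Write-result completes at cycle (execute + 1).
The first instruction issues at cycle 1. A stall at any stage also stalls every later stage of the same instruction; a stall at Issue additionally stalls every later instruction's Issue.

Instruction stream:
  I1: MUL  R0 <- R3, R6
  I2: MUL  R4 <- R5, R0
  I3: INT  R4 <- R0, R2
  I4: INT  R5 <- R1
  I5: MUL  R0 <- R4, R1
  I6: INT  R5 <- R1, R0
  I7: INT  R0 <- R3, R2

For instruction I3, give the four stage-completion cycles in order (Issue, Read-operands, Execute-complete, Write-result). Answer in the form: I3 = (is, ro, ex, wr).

[I1] 1/2/6/7
[I2] 8/9/13/14  (struct: MUL busy until I1 writes@7)
[I3] 15/16/17/18  (WAW R4: wait I2 write@14)
[I4] 19/20/21/22  (struct: INT busy until I3 writes@18)
[I5] 20/21/25/26
[I6] 23/27/28/29  (struct: INT busy until I4 writes@22; RAW R0: wait I5 write@26)
[I7] 30/31/32/33  (struct: INT busy until I6 writes@29)

I3 = (15, 16, 17, 18)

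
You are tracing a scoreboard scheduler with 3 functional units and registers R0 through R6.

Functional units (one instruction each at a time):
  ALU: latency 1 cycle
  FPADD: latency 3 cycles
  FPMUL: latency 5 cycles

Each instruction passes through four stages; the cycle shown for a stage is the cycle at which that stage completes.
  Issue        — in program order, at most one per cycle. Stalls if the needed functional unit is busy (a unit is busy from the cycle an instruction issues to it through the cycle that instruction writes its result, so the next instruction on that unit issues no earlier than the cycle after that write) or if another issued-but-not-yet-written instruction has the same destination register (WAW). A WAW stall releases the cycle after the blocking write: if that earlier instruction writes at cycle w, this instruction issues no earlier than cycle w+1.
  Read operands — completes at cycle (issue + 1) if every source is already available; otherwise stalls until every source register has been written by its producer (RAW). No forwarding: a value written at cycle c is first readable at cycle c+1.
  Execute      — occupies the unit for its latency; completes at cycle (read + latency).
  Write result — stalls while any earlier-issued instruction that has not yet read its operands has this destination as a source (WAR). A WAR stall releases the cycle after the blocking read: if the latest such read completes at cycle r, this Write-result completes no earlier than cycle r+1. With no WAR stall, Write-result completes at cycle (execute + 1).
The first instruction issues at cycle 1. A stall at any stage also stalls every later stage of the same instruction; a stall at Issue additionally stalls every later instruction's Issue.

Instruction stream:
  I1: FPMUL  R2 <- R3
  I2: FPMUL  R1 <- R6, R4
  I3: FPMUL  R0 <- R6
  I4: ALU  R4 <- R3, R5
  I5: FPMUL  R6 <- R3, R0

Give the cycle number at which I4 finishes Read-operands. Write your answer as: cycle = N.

cycle = 19

c1: I1 dispatched to FPMUL
c2: I1 operands ready
c7: I1 complete
c8: R2←I1
c9: I2 dispatched to FPMUL
c10: I2 operands ready
c15: I2 complete
c16: R1←I2
c17: I3 dispatched to FPMUL
c18: I3 operands ready · I4 dispatched to ALU
c19: I4 operands ready
c20: I4 complete
c21: R4←I4
c23: I3 complete
c24: R0←I3
c25: I5 dispatched to FPMUL
c26: I5 operands ready
c31: I5 complete
c32: R6←I5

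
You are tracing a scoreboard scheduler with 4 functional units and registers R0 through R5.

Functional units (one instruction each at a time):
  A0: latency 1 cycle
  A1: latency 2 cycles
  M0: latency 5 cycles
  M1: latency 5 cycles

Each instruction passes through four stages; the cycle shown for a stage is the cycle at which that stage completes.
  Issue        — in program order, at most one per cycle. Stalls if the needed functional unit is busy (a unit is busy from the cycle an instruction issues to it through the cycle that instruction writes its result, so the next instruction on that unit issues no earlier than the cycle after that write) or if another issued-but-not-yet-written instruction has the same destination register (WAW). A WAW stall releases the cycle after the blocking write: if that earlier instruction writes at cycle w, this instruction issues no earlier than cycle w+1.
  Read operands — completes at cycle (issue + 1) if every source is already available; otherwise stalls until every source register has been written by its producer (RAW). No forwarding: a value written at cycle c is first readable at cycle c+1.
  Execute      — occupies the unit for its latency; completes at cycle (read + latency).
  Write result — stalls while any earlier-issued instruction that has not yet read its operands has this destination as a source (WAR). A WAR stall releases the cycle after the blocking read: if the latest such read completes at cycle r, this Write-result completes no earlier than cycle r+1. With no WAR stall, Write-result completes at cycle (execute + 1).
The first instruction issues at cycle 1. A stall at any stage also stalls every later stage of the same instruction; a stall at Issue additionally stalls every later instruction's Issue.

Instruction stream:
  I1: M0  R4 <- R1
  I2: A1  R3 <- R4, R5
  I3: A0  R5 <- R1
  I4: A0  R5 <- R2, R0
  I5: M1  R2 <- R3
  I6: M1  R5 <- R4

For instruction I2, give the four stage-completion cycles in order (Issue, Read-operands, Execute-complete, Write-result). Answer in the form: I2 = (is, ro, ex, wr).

1) issue 1, read 2, done 7, write 8
2) issue 2, read 9, done 11, write 12  <RAW R4: wait I1 write@8>
3) issue 3, read 4, done 5, write 10  <WAR R5: wait I2 read@9>
4) issue 11, read 12, done 13, write 14  <struct: A0 busy until I3 writes@10>
5) issue 12, read 13, done 18, write 19
6) issue 20, read 21, done 26, write 27  <struct: M1 busy until I5 writes@19>

I2 = (2, 9, 11, 12)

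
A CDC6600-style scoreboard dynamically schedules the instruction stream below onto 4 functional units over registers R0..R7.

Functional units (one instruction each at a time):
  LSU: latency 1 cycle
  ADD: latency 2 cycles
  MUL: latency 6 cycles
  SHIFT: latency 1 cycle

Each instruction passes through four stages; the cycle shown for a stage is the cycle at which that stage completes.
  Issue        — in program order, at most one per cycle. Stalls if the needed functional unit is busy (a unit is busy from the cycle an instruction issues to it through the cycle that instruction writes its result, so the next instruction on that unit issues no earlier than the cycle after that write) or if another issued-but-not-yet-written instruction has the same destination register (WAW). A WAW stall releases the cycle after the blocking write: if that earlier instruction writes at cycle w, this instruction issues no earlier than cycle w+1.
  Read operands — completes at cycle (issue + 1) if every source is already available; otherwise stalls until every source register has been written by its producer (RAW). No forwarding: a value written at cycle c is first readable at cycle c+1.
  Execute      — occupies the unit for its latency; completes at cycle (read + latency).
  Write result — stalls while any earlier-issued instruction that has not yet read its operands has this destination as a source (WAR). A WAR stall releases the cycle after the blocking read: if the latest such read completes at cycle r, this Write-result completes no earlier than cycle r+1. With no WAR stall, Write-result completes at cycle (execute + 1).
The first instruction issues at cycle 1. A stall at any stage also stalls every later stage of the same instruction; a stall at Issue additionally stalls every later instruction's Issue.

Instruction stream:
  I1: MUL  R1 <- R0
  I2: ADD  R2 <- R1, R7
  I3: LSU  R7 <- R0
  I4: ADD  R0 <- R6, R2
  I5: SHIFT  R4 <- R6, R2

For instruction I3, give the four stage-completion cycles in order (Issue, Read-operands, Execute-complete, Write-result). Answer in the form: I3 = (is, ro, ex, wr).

c1: I1→MUL
c2: I1 RO, I2→ADD
c3: I3→LSU
c4: I3 RO
c5: I3 EX
c8: I1 EX
c9: I1 WR R1
c10: I2 RO
c11: I3 WR R7
c12: I2 EX
c13: I2 WR R2
c14: I4→ADD
c15: I4 RO, I5→SHIFT
c16: I5 RO
c17: I4 EX, I5 EX
c18: I4 WR R0, I5 WR R4

I3 = (3, 4, 5, 11)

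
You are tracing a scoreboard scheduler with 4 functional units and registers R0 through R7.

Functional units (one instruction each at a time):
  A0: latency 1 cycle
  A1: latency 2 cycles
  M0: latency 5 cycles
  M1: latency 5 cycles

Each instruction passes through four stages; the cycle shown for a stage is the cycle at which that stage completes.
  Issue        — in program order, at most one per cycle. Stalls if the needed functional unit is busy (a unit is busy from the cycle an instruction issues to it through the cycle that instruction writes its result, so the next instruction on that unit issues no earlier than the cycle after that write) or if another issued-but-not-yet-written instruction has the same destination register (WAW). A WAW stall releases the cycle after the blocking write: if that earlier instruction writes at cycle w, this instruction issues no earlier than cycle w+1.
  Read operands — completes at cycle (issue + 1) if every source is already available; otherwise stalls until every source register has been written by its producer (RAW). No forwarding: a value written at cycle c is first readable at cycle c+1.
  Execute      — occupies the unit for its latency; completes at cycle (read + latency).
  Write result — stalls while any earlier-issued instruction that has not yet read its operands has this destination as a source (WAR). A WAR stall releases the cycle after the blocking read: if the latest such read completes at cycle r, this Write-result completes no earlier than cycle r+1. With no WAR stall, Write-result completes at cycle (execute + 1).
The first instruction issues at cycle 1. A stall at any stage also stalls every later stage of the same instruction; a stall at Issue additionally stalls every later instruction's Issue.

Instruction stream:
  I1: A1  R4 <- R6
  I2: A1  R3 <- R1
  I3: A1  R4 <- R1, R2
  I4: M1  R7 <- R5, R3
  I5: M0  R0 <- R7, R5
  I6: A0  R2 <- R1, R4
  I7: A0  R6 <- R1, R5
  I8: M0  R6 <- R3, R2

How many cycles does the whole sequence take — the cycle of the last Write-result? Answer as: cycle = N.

cycle = 34

[I1] 1/2/4/5
[I2] 6/7/9/10  (struct: A1 busy until I1 writes@5)
[I3] 11/12/14/15  (struct: A1 busy until I2 writes@10)
[I4] 12/13/18/19
[I5] 13/20/25/26  (RAW R7: wait I4 write@19)
[I6] 14/16/17/18  (RAW R4: wait I3 write@15)
[I7] 19/20/21/22  (struct: A0 busy until I6 writes@18)
[I8] 27/28/33/34  (struct: M0 busy until I5 writes@26)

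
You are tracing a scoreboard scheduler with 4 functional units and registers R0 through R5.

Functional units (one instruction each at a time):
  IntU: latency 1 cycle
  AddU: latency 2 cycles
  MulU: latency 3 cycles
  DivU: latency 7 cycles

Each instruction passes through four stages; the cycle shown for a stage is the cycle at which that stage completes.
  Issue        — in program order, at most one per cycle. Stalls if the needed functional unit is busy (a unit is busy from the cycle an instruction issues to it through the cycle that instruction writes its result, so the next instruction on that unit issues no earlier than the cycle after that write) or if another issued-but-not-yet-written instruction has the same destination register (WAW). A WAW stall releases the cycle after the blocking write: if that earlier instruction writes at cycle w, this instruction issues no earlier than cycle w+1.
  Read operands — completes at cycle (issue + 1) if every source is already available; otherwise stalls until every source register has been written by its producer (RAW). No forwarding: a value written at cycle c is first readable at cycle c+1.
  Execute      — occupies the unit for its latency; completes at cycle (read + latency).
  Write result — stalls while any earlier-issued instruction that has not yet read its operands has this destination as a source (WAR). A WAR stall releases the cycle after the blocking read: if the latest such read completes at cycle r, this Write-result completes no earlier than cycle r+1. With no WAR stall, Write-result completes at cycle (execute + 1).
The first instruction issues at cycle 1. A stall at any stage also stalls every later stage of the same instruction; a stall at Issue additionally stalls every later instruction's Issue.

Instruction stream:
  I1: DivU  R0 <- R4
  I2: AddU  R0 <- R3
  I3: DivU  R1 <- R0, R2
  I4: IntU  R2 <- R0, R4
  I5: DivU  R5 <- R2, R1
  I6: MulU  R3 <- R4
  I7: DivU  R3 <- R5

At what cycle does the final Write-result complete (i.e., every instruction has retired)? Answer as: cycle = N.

c1: issue I1 (DivU)
c2: I1 read-ops
c9: I1 finished on DivU
c10: I1→R0
c11: issue I2 (AddU)
c12: I2 read-ops; issue I3 (DivU)
c13: issue I4 (IntU)
c14: I2 finished on AddU
c15: I2→R0
c16: I3 read-ops; I4 read-ops
c17: I4 finished on IntU
c18: I4→R2
c23: I3 finished on DivU
c24: I3→R1
c25: issue I5 (DivU)
c26: I5 read-ops; issue I6 (MulU)
c27: I6 read-ops
c30: I6 finished on MulU
c31: I6→R3
c33: I5 finished on DivU
c34: I5→R5
c35: issue I7 (DivU)
c36: I7 read-ops
c43: I7 finished on DivU
c44: I7→R3

cycle = 44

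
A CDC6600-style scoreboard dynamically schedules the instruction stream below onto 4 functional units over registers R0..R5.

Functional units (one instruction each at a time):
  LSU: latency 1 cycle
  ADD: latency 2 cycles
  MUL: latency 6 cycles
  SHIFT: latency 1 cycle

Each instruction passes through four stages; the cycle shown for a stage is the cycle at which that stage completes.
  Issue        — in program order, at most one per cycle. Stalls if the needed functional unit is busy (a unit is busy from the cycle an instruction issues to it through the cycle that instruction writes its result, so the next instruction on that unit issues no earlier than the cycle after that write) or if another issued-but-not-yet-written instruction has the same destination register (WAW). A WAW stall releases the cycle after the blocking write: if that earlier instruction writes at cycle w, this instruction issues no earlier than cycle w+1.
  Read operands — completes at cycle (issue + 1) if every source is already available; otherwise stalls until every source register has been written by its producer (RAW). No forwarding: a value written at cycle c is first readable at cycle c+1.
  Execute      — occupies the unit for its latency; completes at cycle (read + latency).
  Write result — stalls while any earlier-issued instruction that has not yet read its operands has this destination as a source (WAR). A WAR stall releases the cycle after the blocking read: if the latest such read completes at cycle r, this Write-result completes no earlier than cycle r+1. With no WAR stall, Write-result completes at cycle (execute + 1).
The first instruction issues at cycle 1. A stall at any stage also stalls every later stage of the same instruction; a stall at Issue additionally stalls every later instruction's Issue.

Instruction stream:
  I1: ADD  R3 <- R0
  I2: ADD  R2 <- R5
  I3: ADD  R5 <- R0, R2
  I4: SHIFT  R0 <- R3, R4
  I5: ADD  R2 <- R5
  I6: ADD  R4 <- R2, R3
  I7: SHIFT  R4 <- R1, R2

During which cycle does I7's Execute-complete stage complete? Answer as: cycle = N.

cycle = 28

I1 -> (1, 2, 4, 5)
I2 -> (6, 7, 9, 10)  // struct: ADD busy until I1 writes@5
I3 -> (11, 12, 14, 15)  // struct: ADD busy until I2 writes@10
I4 -> (12, 13, 14, 15)
I5 -> (16, 17, 19, 20)  // struct: ADD busy until I3 writes@15
I6 -> (21, 22, 24, 25)  // struct: ADD busy until I5 writes@20
I7 -> (26, 27, 28, 29)  // WAW R4: wait I6 write@25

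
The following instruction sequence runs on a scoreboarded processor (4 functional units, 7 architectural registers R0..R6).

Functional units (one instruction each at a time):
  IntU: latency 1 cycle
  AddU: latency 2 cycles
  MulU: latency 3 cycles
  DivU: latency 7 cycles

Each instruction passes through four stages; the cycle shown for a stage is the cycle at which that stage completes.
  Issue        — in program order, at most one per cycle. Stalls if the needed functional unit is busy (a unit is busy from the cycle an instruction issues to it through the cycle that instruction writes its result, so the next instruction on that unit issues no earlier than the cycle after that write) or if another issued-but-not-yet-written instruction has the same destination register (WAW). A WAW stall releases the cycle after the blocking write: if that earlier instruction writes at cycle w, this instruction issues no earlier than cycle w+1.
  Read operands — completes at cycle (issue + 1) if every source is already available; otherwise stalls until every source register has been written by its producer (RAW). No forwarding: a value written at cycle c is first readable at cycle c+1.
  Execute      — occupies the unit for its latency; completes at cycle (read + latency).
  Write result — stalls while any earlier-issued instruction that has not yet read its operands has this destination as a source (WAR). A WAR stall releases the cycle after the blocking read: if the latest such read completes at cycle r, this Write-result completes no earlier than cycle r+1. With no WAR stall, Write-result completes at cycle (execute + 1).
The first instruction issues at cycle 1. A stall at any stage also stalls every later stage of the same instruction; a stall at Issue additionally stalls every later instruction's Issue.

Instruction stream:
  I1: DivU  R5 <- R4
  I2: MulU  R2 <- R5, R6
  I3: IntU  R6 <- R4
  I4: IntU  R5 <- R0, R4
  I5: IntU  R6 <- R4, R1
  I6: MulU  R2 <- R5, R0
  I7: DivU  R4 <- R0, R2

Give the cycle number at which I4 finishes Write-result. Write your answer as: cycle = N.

cycle = 16

1) issue 1, read 2, done 9, write 10
2) issue 2, read 11, done 14, write 15  <RAW R5: wait I1 write@10>
3) issue 3, read 4, done 5, write 12  <WAR R6: wait I2 read@11>
4) issue 13, read 14, done 15, write 16  <struct: IntU busy until I3 writes@12>
5) issue 17, read 18, done 19, write 20  <struct: IntU busy until I4 writes@16>
6) issue 18, read 19, done 22, write 23
7) issue 19, read 24, done 31, write 32  <RAW R2: wait I6 write@23>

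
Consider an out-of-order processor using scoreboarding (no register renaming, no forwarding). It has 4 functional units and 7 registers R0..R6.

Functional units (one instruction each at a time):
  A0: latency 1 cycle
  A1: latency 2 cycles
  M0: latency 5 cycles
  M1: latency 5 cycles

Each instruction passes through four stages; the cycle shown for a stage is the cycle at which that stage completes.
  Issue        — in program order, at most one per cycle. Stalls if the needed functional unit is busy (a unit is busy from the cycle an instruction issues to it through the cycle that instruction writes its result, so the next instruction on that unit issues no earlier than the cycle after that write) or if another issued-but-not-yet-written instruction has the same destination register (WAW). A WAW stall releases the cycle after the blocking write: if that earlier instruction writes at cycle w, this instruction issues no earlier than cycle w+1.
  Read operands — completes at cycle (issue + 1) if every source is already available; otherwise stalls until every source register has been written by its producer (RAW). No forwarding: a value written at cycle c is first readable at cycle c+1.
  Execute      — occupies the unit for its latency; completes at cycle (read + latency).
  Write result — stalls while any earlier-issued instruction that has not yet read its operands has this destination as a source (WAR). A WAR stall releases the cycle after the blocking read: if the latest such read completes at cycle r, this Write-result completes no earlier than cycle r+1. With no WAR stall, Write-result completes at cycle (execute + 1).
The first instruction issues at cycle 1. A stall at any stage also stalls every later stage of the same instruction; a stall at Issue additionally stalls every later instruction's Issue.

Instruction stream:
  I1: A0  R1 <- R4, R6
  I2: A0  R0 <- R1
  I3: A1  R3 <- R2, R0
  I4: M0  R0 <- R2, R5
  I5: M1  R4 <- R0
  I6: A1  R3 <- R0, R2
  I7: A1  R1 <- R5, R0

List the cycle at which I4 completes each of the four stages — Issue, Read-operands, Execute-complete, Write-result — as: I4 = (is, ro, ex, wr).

I4 = (9, 10, 15, 16)

I1  is:1  ro:2  ex:3  wr:4
I2  is:5  ro:6  ex:7  wr:8  — struct: A0 busy until I1 writes@4
I3  is:6  ro:9  ex:11  wr:12  — RAW R0: wait I2 write@8
I4  is:9  ro:10  ex:15  wr:16  — WAW R0: wait I2 write@8
I5  is:10  ro:17  ex:22  wr:23  — RAW R0: wait I4 write@16
I6  is:13  ro:17  ex:19  wr:20  — struct: A1 busy until I3 writes@12, RAW R0: wait I4 write@16
I7  is:21  ro:22  ex:24  wr:25  — struct: A1 busy until I6 writes@20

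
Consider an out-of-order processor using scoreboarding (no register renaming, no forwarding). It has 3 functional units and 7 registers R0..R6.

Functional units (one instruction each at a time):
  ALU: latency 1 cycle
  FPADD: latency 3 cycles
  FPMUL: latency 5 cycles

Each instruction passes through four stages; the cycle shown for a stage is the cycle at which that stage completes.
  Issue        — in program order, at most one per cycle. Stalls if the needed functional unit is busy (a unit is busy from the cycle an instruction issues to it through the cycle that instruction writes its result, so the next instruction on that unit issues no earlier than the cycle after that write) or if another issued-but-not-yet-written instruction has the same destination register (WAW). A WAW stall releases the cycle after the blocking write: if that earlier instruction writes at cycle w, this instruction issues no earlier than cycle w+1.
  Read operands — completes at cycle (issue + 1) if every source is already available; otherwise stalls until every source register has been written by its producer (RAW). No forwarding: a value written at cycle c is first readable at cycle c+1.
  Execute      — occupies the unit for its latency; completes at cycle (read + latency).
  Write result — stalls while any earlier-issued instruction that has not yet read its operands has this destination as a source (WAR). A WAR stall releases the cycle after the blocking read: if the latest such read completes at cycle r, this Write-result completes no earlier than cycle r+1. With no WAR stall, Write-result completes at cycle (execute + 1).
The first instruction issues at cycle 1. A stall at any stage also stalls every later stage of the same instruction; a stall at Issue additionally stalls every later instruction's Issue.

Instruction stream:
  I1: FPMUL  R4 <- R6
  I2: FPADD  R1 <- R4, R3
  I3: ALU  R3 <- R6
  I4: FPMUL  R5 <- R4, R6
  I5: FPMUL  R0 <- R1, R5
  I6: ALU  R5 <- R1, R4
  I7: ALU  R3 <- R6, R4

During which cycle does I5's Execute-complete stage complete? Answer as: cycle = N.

cycle = 23

1) issue 1, read 2, done 7, write 8
2) issue 2, read 9, done 12, write 13  <RAW R4: wait I1 write@8>
3) issue 3, read 4, done 5, write 10  <WAR R3: wait I2 read@9>
4) issue 9, read 10, done 15, write 16  <struct: FPMUL busy until I1 writes@8>
5) issue 17, read 18, done 23, write 24  <struct: FPMUL busy until I4 writes@16>
6) issue 18, read 19, done 20, write 21
7) issue 22, read 23, done 24, write 25  <struct: ALU busy until I6 writes@21>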